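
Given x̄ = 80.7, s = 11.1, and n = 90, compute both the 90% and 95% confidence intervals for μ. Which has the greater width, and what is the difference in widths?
95% CI is wider by 0.76

df = 89
90% CI: t* = 1.662, (78.76, 82.64), width = 2 · t* · s/√n = 3.89
95% CI: t* = 1.987, (78.38, 83.02), width = 2 · t* · s/√n = 4.65

The 95% CI is wider by 4.65 - 3.89 = 0.76.
Higher confidence requires a wider interval.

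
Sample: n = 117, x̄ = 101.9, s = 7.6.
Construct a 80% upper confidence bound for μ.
μ ≤ 102.49

Upper bound (one-sided):
t* = 0.845 (one-sided for 80%)
Upper bound = x̄ + t* · s/√n = 101.9 + 0.845 · 7.6/√117 = 102.49

We are 80% confident that μ ≤ 102.49.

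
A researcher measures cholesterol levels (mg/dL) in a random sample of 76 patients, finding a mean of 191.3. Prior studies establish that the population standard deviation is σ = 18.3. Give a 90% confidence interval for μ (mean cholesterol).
(187.85, 194.75)

z-interval (σ known):
z* = 1.645 for 90% confidence

Margin of error = z* · σ/√n = 1.645 · 18.3/√76 = 3.45

CI: (191.3 - 3.45, 191.3 + 3.45) = (187.85, 194.75)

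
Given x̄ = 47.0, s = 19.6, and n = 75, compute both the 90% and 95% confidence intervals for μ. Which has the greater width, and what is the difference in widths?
95% CI is wider by 1.48

df = 74
90% CI: t* = 1.666, (43.23, 50.77), width = 2 · t* · s/√n = 7.54
95% CI: t* = 1.993, (42.49, 51.51), width = 2 · t* · s/√n = 9.02

The 95% CI is wider by 9.02 - 7.54 = 1.48.
Higher confidence requires a wider interval.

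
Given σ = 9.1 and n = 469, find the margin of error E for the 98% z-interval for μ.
Margin of error = 0.98

Margin of error = z* · σ/√n
= 2.326 · 9.1/√469
= 2.326 · 9.1/21.6564
= 0.98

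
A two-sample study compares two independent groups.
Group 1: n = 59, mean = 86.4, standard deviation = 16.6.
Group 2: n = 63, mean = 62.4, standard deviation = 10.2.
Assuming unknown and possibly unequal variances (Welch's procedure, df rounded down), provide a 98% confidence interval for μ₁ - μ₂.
(18.05, 29.95)

Difference: x̄₁ - x̄₂ = 24.00
SE = √(s₁²/n₁ + s₂²/n₂) = √(16.6²/59 + 10.2²/63) = 2.5143
df = 95.14 → 95 (Welch–Satterthwaite, rounded down)
t* = 2.366

CI: 24.00 ± 2.366 · 2.5143 = 24.00 ± 5.95 = (18.05, 29.95)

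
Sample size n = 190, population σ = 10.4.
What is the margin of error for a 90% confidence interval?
Margin of error = 1.24

Margin of error = z* · σ/√n
= 1.645 · 10.4/√190
= 1.645 · 10.4/13.7840
= 1.24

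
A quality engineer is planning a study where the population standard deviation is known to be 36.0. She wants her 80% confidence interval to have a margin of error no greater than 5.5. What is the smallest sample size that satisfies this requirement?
n ≥ 71

For margin E ≤ 5.5:
n ≥ (z* · σ / E)²
n ≥ (1.282 · 36.0 / 5.5)²
n ≥ 70.41

Minimum n = 71 (rounding up)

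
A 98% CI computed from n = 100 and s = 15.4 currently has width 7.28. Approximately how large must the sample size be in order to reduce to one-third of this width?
n ≈ 900

CI width ∝ 1/√n
To reduce width by factor 3, need √n to grow by 3 → need 3² = 9 times as many samples.

Current: n = 100, width = 7.28
New: n = 900, width ≈ 2.39

Width reduced by factor of 7.28/2.39 = 3.05.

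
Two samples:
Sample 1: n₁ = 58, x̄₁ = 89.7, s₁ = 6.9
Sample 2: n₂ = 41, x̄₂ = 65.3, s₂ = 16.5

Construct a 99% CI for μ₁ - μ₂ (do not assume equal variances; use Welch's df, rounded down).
(17.08, 31.72)

Difference: x̄₁ - x̄₂ = 24.40
SE = √(s₁²/n₁ + s₂²/n₂) = √(6.9²/58 + 16.5²/41) = 2.7315
df = 49.96 → 49 (Welch–Satterthwaite, rounded down)
t* = 2.680

CI: 24.40 ± 2.680 · 2.7315 = 24.40 ± 7.32 = (17.08, 31.72)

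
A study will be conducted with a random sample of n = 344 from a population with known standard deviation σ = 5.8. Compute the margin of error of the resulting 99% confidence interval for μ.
Margin of error = 0.81

Margin of error = z* · σ/√n
= 2.576 · 5.8/√344
= 2.576 · 5.8/18.5472
= 0.81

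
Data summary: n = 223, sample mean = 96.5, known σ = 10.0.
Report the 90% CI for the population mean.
(95.40, 97.60)

z-interval (σ known):
z* = 1.645 for 90% confidence

Margin of error = z* · σ/√n = 1.645 · 10.0/√223 = 1.10

CI: (96.5 - 1.10, 96.5 + 1.10) = (95.40, 97.60)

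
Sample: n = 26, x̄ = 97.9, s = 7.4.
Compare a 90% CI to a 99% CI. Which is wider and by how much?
99% CI is wider by 3.13

df = 25
90% CI: t* = 1.708, (95.42, 100.38), width = 2 · t* · s/√n = 4.96
99% CI: t* = 2.787, (93.86, 101.94), width = 2 · t* · s/√n = 8.09

The 99% CI is wider by 8.09 - 4.96 = 3.13.
Higher confidence requires a wider interval.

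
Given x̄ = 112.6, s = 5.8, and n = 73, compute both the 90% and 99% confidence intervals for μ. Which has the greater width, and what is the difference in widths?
99% CI is wider by 1.33

df = 72
90% CI: t* = 1.666, (111.47, 113.73), width = 2 · t* · s/√n = 2.26
99% CI: t* = 2.646, (110.80, 114.40), width = 2 · t* · s/√n = 3.59

The 99% CI is wider by 3.59 - 2.26 = 1.33.
Higher confidence requires a wider interval.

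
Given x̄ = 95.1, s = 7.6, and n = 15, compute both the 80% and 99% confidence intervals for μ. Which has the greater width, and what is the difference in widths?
99% CI is wider by 6.40

df = 14
80% CI: t* = 1.345, (92.46, 97.74), width = 2 · t* · s/√n = 5.28
99% CI: t* = 2.977, (89.26, 100.94), width = 2 · t* · s/√n = 11.68

The 99% CI is wider by 11.68 - 5.28 = 6.40.
Higher confidence requires a wider interval.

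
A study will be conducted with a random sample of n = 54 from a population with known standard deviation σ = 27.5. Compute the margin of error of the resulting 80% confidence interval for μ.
Margin of error = 4.80

Margin of error = z* · σ/√n
= 1.282 · 27.5/√54
= 1.282 · 27.5/7.3485
= 4.80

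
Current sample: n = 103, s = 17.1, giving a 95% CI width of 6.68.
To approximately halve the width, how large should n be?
n ≈ 412

CI width ∝ 1/√n
To reduce width by factor 2, need √n to grow by 2 → need 2² = 4 times as many samples.

Current: n = 103, width = 6.68
New: n = 412, width ≈ 3.31

Width reduced by factor of 6.68/3.31 = 2.02.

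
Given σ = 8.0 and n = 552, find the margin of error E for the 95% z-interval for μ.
Margin of error = 0.67

Margin of error = z* · σ/√n
= 1.960 · 8.0/√552
= 1.960 · 8.0/23.4947
= 0.67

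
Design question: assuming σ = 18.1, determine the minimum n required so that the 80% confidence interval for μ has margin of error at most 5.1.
n ≥ 21

For margin E ≤ 5.1:
n ≥ (z* · σ / E)²
n ≥ (1.282 · 18.1 / 5.1)²
n ≥ 20.70

Minimum n = 21 (rounding up)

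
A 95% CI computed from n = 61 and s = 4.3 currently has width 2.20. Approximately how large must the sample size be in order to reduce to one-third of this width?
n ≈ 549

CI width ∝ 1/√n
To reduce width by factor 3, need √n to grow by 3 → need 3² = 9 times as many samples.

Current: n = 61, width = 2.20
New: n = 549, width ≈ 0.72

Width reduced by factor of 2.20/0.72 = 3.06.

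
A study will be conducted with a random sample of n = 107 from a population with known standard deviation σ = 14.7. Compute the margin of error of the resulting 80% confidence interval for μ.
Margin of error = 1.82

Margin of error = z* · σ/√n
= 1.282 · 14.7/√107
= 1.282 · 14.7/10.3441
= 1.82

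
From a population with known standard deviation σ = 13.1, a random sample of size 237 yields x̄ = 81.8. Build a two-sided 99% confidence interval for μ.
(79.61, 83.99)

z-interval (σ known):
z* = 2.576 for 99% confidence

Margin of error = z* · σ/√n = 2.576 · 13.1/√237 = 2.19

CI: (81.8 - 2.19, 81.8 + 2.19) = (79.61, 83.99)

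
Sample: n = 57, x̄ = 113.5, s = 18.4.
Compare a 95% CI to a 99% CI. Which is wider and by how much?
99% CI is wider by 3.24

df = 56
95% CI: t* = 2.003, (108.62, 118.38), width = 2 · t* · s/√n = 9.76
99% CI: t* = 2.667, (107.00, 120.00), width = 2 · t* · s/√n = 13.00

The 99% CI is wider by 13.00 - 9.76 = 3.24.
Higher confidence requires a wider interval.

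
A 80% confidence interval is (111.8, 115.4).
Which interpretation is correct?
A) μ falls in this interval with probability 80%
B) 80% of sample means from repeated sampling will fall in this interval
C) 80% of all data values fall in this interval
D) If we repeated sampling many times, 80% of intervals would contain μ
D

A) Wrong — μ is fixed; the randomness lives in the interval, not in μ.
B) Wrong — coverage applies to intervals containing μ, not to future x̄ values.
C) Wrong — a CI is about the parameter μ, not individual data values.
D) Correct — this is the frequentist long-run coverage interpretation.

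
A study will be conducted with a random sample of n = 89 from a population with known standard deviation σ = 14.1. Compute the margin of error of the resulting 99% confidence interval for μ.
Margin of error = 3.85

Margin of error = z* · σ/√n
= 2.576 · 14.1/√89
= 2.576 · 14.1/9.4340
= 3.85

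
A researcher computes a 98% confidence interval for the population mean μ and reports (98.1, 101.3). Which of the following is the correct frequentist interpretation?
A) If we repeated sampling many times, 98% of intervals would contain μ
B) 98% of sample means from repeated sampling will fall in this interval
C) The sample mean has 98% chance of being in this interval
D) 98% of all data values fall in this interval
A

A) Correct — this is the frequentist long-run coverage interpretation.
B) Wrong — coverage applies to intervals containing μ, not to future x̄ values.
C) Wrong — x̄ is observed and sits in the interval by construction.
D) Wrong — a CI is about the parameter μ, not individual data values.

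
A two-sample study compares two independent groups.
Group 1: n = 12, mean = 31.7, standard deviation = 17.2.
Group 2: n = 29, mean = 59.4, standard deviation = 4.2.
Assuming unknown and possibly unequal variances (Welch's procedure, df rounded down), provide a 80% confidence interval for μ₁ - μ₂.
(-34.55, -20.85)

Difference: x̄₁ - x̄₂ = -27.70
SE = √(s₁²/n₁ + s₂²/n₂) = √(17.2²/12 + 4.2²/29) = 5.0261
df = 11.55 → 11 (Welch–Satterthwaite, rounded down)
t* = 1.363

CI: -27.70 ± 1.363 · 5.0261 = -27.70 ± 6.85 = (-34.55, -20.85)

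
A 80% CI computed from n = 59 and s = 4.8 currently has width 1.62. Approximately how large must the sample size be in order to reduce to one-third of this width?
n ≈ 531

CI width ∝ 1/√n
To reduce width by factor 3, need √n to grow by 3 → need 3² = 9 times as many samples.

Current: n = 59, width = 1.62
New: n = 531, width ≈ 0.53

Width reduced by factor of 1.62/0.53 = 3.06.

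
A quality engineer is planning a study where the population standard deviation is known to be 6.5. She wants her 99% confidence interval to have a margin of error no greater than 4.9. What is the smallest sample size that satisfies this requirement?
n ≥ 12

For margin E ≤ 4.9:
n ≥ (z* · σ / E)²
n ≥ (2.576 · 6.5 / 4.9)²
n ≥ 11.68

Minimum n = 12 (rounding up)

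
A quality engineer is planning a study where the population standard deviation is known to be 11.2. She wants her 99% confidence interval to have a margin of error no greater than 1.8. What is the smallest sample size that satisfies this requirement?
n ≥ 257

For margin E ≤ 1.8:
n ≥ (z* · σ / E)²
n ≥ (2.576 · 11.2 / 1.8)²
n ≥ 256.91

Minimum n = 257 (rounding up)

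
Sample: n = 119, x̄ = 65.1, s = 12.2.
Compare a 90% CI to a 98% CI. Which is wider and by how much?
98% CI is wider by 1.56

df = 118
90% CI: t* = 1.658, (63.25, 66.95), width = 2 · t* · s/√n = 3.71
98% CI: t* = 2.358, (62.46, 67.74), width = 2 · t* · s/√n = 5.27

The 98% CI is wider by 5.27 - 3.71 = 1.56.
Higher confidence requires a wider interval.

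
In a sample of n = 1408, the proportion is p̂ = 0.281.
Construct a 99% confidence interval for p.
(0.250, 0.312)

Proportion CI:
SE = √(p̂(1-p̂)/n) = √(0.281 · 0.719 / 1408) = 0.01198

z* = 2.576
Margin = z* · SE = 2.576 · 0.01198 = 0.0309

CI: 0.281 ± 0.0309 = (0.250, 0.312)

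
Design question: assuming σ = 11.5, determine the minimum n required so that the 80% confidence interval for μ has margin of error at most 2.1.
n ≥ 50

For margin E ≤ 2.1:
n ≥ (z* · σ / E)²
n ≥ (1.282 · 11.5 / 2.1)²
n ≥ 49.29

Minimum n = 50 (rounding up)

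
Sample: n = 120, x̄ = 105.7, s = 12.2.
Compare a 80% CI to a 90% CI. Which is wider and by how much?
90% CI is wider by 0.82

df = 119
80% CI: t* = 1.289, (104.26, 107.14), width = 2 · t* · s/√n = 2.87
90% CI: t* = 1.658, (103.85, 107.55), width = 2 · t* · s/√n = 3.69

The 90% CI is wider by 3.69 - 2.87 = 0.82.
Higher confidence requires a wider interval.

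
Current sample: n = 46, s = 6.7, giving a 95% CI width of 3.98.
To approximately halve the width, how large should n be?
n ≈ 184

CI width ∝ 1/√n
To reduce width by factor 2, need √n to grow by 2 → need 2² = 4 times as many samples.

Current: n = 46, width = 3.98
New: n = 184, width ≈ 1.95

Width reduced by factor of 3.98/1.95 = 2.04.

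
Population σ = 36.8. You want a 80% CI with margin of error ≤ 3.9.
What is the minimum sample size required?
n ≥ 147

For margin E ≤ 3.9:
n ≥ (z* · σ / E)²
n ≥ (1.282 · 36.8 / 3.9)²
n ≥ 146.33

Minimum n = 147 (rounding up)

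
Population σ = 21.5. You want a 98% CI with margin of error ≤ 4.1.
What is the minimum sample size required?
n ≥ 149

For margin E ≤ 4.1:
n ≥ (z* · σ / E)²
n ≥ (2.326 · 21.5 / 4.1)²
n ≥ 148.77

Minimum n = 149 (rounding up)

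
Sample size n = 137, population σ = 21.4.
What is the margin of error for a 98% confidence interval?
Margin of error = 4.25

Margin of error = z* · σ/√n
= 2.326 · 21.4/√137
= 2.326 · 21.4/11.7047
= 4.25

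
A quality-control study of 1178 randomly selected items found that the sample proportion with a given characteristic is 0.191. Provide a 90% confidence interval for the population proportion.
(0.172, 0.210)

Proportion CI:
SE = √(p̂(1-p̂)/n) = √(0.191 · 0.809 / 1178) = 0.01145

z* = 1.645
Margin = z* · SE = 1.645 · 0.01145 = 0.0188

CI: 0.191 ± 0.0188 = (0.172, 0.210)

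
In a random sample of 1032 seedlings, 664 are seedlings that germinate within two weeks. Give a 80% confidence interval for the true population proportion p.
(0.624, 0.663)

Proportion CI:
p̂ = 664/1032 = 0.64341
SE = √(p̂(1-p̂)/n) = √(0.64341 · 0.35659 / 1032) = 0.01491

z* = 1.282
Margin = z* · SE = 1.282 · 0.01491 = 0.0191

CI: 0.64341 ± 0.0191 = (0.624, 0.663)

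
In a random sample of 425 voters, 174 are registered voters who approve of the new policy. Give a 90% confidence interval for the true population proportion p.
(0.370, 0.449)

Proportion CI:
p̂ = 174/425 = 0.40941
SE = √(p̂(1-p̂)/n) = √(0.40941 · 0.59059 / 425) = 0.02385

z* = 1.645
Margin = z* · SE = 1.645 · 0.02385 = 0.0392

CI: 0.40941 ± 0.0392 = (0.370, 0.449)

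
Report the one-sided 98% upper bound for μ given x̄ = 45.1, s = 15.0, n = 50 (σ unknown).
μ ≤ 49.58

Upper bound (one-sided):
t* = 2.110 (one-sided for 98%)
Upper bound = x̄ + t* · s/√n = 45.1 + 2.110 · 15.0/√50 = 49.58

We are 98% confident that μ ≤ 49.58.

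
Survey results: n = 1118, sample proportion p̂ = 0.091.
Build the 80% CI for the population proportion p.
(0.080, 0.102)

Proportion CI:
SE = √(p̂(1-p̂)/n) = √(0.091 · 0.909 / 1118) = 0.00860

z* = 1.282
Margin = z* · SE = 1.282 · 0.00860 = 0.0110

CI: 0.091 ± 0.0110 = (0.080, 0.102)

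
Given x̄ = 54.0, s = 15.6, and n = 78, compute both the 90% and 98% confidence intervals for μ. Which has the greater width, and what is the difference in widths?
98% CI is wider by 2.51

df = 77
90% CI: t* = 1.665, (51.06, 56.94), width = 2 · t* · s/√n = 5.88
98% CI: t* = 2.376, (49.80, 58.20), width = 2 · t* · s/√n = 8.39

The 98% CI is wider by 8.39 - 5.88 = 2.51.
Higher confidence requires a wider interval.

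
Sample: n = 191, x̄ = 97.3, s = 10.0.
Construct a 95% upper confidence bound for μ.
μ ≤ 98.50

Upper bound (one-sided):
t* = 1.653 (one-sided for 95%)
Upper bound = x̄ + t* · s/√n = 97.3 + 1.653 · 10.0/√191 = 98.50

We are 95% confident that μ ≤ 98.50.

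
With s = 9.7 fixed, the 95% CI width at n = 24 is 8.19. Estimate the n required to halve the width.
n ≈ 96

CI width ∝ 1/√n
To reduce width by factor 2, need √n to grow by 2 → need 2² = 4 times as many samples.

Current: n = 24, width = 8.19
New: n = 96, width ≈ 3.93

Width reduced by factor of 8.19/3.93 = 2.08.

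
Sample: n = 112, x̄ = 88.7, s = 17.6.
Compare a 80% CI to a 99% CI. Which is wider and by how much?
99% CI is wider by 4.43

df = 111
80% CI: t* = 1.289, (86.56, 90.84), width = 2 · t* · s/√n = 4.29
99% CI: t* = 2.621, (84.34, 93.06), width = 2 · t* · s/√n = 8.72

The 99% CI is wider by 8.72 - 4.29 = 4.43.
Higher confidence requires a wider interval.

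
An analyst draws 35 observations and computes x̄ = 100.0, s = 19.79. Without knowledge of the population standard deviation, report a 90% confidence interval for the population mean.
(94.34, 105.66)

t-interval (σ unknown):
df = n - 1 = 34
t* = 1.691 for 90% confidence

Margin of error = t* · s/√n = 1.691 · 19.79/√35 = 5.66

CI: (94.34, 105.66)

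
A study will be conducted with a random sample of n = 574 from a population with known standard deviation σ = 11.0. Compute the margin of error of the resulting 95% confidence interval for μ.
Margin of error = 0.90

Margin of error = z* · σ/√n
= 1.960 · 11.0/√574
= 1.960 · 11.0/23.9583
= 0.90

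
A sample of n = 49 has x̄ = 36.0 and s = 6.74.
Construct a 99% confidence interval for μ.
(33.42, 38.58)

t-interval (σ unknown):
df = n - 1 = 48
t* = 2.682 for 99% confidence

Margin of error = t* · s/√n = 2.682 · 6.74/√49 = 2.58

CI: (33.42, 38.58)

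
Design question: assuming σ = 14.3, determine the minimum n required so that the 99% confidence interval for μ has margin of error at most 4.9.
n ≥ 57

For margin E ≤ 4.9:
n ≥ (z* · σ / E)²
n ≥ (2.576 · 14.3 / 4.9)²
n ≥ 56.52

Minimum n = 57 (rounding up)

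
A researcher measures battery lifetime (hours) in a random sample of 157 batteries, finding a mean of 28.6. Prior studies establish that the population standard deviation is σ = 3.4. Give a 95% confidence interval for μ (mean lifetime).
(28.07, 29.13)

z-interval (σ known):
z* = 1.960 for 95% confidence

Margin of error = z* · σ/√n = 1.960 · 3.4/√157 = 0.53

CI: (28.6 - 0.53, 28.6 + 0.53) = (28.07, 29.13)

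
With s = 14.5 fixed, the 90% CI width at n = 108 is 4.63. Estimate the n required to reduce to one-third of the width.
n ≈ 972

CI width ∝ 1/√n
To reduce width by factor 3, need √n to grow by 3 → need 3² = 9 times as many samples.

Current: n = 108, width = 4.63
New: n = 972, width ≈ 1.53

Width reduced by factor of 4.63/1.53 = 3.03.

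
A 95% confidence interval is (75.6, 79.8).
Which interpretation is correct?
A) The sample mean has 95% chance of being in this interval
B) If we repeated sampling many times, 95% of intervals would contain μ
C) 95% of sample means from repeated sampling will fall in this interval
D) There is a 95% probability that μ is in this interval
B

A) Wrong — x̄ is observed and sits in the interval by construction.
B) Correct — this is the frequentist long-run coverage interpretation.
C) Wrong — coverage applies to intervals containing μ, not to future x̄ values.
D) Wrong — μ is fixed; the randomness lives in the interval, not in μ.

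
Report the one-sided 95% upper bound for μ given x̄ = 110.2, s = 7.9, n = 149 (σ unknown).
μ ≤ 111.27

Upper bound (one-sided):
t* = 1.655 (one-sided for 95%)
Upper bound = x̄ + t* · s/√n = 110.2 + 1.655 · 7.9/√149 = 111.27

We are 95% confident that μ ≤ 111.27.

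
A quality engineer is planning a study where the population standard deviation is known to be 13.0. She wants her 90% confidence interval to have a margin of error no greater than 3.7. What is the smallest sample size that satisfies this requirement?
n ≥ 34

For margin E ≤ 3.7:
n ≥ (z* · σ / E)²
n ≥ (1.645 · 13.0 / 3.7)²
n ≥ 33.41

Minimum n = 34 (rounding up)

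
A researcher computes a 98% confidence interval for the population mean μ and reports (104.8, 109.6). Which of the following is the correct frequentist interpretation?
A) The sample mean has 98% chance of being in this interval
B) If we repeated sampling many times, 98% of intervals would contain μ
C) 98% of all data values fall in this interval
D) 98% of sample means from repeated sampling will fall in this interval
B

A) Wrong — x̄ is observed and sits in the interval by construction.
B) Correct — this is the frequentist long-run coverage interpretation.
C) Wrong — a CI is about the parameter μ, not individual data values.
D) Wrong — coverage applies to intervals containing μ, not to future x̄ values.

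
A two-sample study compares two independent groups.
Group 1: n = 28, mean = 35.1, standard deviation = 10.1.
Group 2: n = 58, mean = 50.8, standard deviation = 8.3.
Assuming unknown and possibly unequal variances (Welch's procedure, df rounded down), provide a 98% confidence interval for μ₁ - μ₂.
(-21.00, -10.40)

Difference: x̄₁ - x̄₂ = -15.70
SE = √(s₁²/n₁ + s₂²/n₂) = √(10.1²/28 + 8.3²/58) = 2.1979
df = 45.20 → 45 (Welch–Satterthwaite, rounded down)
t* = 2.412

CI: -15.70 ± 2.412 · 2.1979 = -15.70 ± 5.30 = (-21.00, -10.40)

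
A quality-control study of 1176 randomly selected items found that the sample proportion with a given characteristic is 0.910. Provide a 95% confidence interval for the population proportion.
(0.894, 0.926)

Proportion CI:
SE = √(p̂(1-p̂)/n) = √(0.910 · 0.090 / 1176) = 0.00835

z* = 1.960
Margin = z* · SE = 1.960 · 0.00835 = 0.0164

CI: 0.910 ± 0.0164 = (0.894, 0.926)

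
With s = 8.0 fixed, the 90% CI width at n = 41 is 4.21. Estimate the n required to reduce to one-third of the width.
n ≈ 369

CI width ∝ 1/√n
To reduce width by factor 3, need √n to grow by 3 → need 3² = 9 times as many samples.

Current: n = 41, width = 4.21
New: n = 369, width ≈ 1.37

Width reduced by factor of 4.21/1.37 = 3.07.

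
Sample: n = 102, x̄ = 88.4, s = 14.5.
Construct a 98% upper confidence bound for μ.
μ ≤ 91.39

Upper bound (one-sided):
t* = 2.081 (one-sided for 98%)
Upper bound = x̄ + t* · s/√n = 88.4 + 2.081 · 14.5/√102 = 91.39

We are 98% confident that μ ≤ 91.39.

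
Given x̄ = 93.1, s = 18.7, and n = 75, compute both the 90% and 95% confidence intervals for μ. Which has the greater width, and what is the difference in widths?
95% CI is wider by 1.42

df = 74
90% CI: t* = 1.666, (89.50, 96.70), width = 2 · t* · s/√n = 7.19
95% CI: t* = 1.993, (88.80, 97.40), width = 2 · t* · s/√n = 8.61

The 95% CI is wider by 8.61 - 7.19 = 1.42.
Higher confidence requires a wider interval.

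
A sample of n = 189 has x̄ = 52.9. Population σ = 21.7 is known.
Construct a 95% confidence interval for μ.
(49.81, 55.99)

z-interval (σ known):
z* = 1.960 for 95% confidence

Margin of error = z* · σ/√n = 1.960 · 21.7/√189 = 3.09

CI: (52.9 - 3.09, 52.9 + 3.09) = (49.81, 55.99)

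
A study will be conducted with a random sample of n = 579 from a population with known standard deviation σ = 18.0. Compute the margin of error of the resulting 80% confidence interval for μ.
Margin of error = 0.96

Margin of error = z* · σ/√n
= 1.282 · 18.0/√579
= 1.282 · 18.0/24.0624
= 0.96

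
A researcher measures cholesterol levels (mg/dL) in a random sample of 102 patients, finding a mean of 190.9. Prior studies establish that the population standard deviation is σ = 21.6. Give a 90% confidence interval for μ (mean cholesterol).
(187.38, 194.42)

z-interval (σ known):
z* = 1.645 for 90% confidence

Margin of error = z* · σ/√n = 1.645 · 21.6/√102 = 3.52

CI: (190.9 - 3.52, 190.9 + 3.52) = (187.38, 194.42)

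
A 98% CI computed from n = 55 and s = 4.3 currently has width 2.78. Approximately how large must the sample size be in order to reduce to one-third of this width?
n ≈ 495

CI width ∝ 1/√n
To reduce width by factor 3, need √n to grow by 3 → need 3² = 9 times as many samples.

Current: n = 55, width = 2.78
New: n = 495, width ≈ 0.90

Width reduced by factor of 2.78/0.90 = 3.09.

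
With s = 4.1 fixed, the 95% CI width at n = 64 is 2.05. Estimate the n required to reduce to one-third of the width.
n ≈ 576

CI width ∝ 1/√n
To reduce width by factor 3, need √n to grow by 3 → need 3² = 9 times as many samples.

Current: n = 64, width = 2.05
New: n = 576, width ≈ 0.67

Width reduced by factor of 2.05/0.67 = 3.06.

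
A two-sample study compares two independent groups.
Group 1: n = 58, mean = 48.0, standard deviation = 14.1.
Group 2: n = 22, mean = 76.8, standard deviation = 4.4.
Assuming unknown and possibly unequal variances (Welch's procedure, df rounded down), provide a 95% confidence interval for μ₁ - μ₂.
(-32.93, -24.67)

Difference: x̄₁ - x̄₂ = -28.80
SE = √(s₁²/n₁ + s₂²/n₂) = √(14.1²/58 + 4.4²/22) = 2.0755
df = 76.36 → 76 (Welch–Satterthwaite, rounded down)
t* = 1.992

CI: -28.80 ± 1.992 · 2.0755 = -28.80 ± 4.13 = (-32.93, -24.67)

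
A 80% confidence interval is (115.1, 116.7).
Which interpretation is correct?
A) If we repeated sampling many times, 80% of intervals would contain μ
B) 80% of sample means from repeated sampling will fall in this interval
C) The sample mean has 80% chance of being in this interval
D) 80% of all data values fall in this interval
A

A) Correct — this is the frequentist long-run coverage interpretation.
B) Wrong — coverage applies to intervals containing μ, not to future x̄ values.
C) Wrong — x̄ is observed and sits in the interval by construction.
D) Wrong — a CI is about the parameter μ, not individual data values.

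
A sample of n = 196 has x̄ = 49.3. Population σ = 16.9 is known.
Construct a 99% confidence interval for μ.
(46.19, 52.41)

z-interval (σ known):
z* = 2.576 for 99% confidence

Margin of error = z* · σ/√n = 2.576 · 16.9/√196 = 3.11

CI: (49.3 - 3.11, 49.3 + 3.11) = (46.19, 52.41)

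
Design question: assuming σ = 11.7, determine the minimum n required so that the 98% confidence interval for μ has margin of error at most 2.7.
n ≥ 102

For margin E ≤ 2.7:
n ≥ (z* · σ / E)²
n ≥ (2.326 · 11.7 / 2.7)²
n ≥ 101.59

Minimum n = 102 (rounding up)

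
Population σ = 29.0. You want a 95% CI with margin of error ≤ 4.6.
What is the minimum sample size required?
n ≥ 153

For margin E ≤ 4.6:
n ≥ (z* · σ / E)²
n ≥ (1.960 · 29.0 / 4.6)²
n ≥ 152.68

Minimum n = 153 (rounding up)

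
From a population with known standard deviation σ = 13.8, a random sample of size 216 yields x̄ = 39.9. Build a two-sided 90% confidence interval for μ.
(38.36, 41.44)

z-interval (σ known):
z* = 1.645 for 90% confidence

Margin of error = z* · σ/√n = 1.645 · 13.8/√216 = 1.54

CI: (39.9 - 1.54, 39.9 + 1.54) = (38.36, 41.44)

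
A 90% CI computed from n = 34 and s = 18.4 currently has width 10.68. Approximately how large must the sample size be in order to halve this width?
n ≈ 136

CI width ∝ 1/√n
To reduce width by factor 2, need √n to grow by 2 → need 2² = 4 times as many samples.

Current: n = 34, width = 10.68
New: n = 136, width ≈ 5.23

Width reduced by factor of 10.68/5.23 = 2.04.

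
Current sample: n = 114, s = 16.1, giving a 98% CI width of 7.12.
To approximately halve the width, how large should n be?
n ≈ 456

CI width ∝ 1/√n
To reduce width by factor 2, need √n to grow by 2 → need 2² = 4 times as many samples.

Current: n = 114, width = 7.12
New: n = 456, width ≈ 3.52

Width reduced by factor of 7.12/3.52 = 2.02.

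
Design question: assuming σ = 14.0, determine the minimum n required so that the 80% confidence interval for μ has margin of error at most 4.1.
n ≥ 20

For margin E ≤ 4.1:
n ≥ (z* · σ / E)²
n ≥ (1.282 · 14.0 / 4.1)²
n ≥ 19.16

Minimum n = 20 (rounding up)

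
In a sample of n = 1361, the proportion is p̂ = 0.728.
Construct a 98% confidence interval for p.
(0.700, 0.756)

Proportion CI:
SE = √(p̂(1-p̂)/n) = √(0.728 · 0.272 / 1361) = 0.01206

z* = 2.326
Margin = z* · SE = 2.326 · 0.01206 = 0.0281

CI: 0.728 ± 0.0281 = (0.700, 0.756)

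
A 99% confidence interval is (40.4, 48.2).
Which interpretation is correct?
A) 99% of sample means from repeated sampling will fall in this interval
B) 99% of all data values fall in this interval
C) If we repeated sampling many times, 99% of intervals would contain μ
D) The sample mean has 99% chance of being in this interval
C

A) Wrong — coverage applies to intervals containing μ, not to future x̄ values.
B) Wrong — a CI is about the parameter μ, not individual data values.
C) Correct — this is the frequentist long-run coverage interpretation.
D) Wrong — x̄ is observed and sits in the interval by construction.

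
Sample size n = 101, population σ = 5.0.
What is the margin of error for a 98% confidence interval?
Margin of error = 1.16

Margin of error = z* · σ/√n
= 2.326 · 5.0/√101
= 2.326 · 5.0/10.0499
= 1.16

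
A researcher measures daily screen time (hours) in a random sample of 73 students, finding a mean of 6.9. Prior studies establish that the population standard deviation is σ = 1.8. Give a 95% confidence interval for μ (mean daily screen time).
(6.49, 7.31)

z-interval (σ known):
z* = 1.960 for 95% confidence

Margin of error = z* · σ/√n = 1.960 · 1.8/√73 = 0.41

CI: (6.9 - 0.41, 6.9 + 0.41) = (6.49, 7.31)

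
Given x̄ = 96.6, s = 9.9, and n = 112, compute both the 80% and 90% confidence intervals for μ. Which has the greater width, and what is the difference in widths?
90% CI is wider by 0.69

df = 111
80% CI: t* = 1.289, (95.39, 97.81), width = 2 · t* · s/√n = 2.41
90% CI: t* = 1.659, (95.05, 98.15), width = 2 · t* · s/√n = 3.10

The 90% CI is wider by 3.10 - 2.41 = 0.69.
Higher confidence requires a wider interval.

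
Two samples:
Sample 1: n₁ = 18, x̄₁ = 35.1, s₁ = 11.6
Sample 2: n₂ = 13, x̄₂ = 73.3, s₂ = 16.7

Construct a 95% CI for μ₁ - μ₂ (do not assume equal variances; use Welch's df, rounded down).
(-49.42, -26.98)

Difference: x̄₁ - x̄₂ = -38.20
SE = √(s₁²/n₁ + s₂²/n₂) = √(11.6²/18 + 16.7²/13) = 5.3785
df = 20.10 → 20 (Welch–Satterthwaite, rounded down)
t* = 2.086

CI: -38.20 ± 2.086 · 5.3785 = -38.20 ± 11.22 = (-49.42, -26.98)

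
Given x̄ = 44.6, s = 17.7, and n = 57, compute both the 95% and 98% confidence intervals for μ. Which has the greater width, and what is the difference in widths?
98% CI is wider by 1.84

df = 56
95% CI: t* = 2.003, (39.90, 49.30), width = 2 · t* · s/√n = 9.39
98% CI: t* = 2.395, (38.99, 50.21), width = 2 · t* · s/√n = 11.23

The 98% CI is wider by 11.23 - 9.39 = 1.84.
Higher confidence requires a wider interval.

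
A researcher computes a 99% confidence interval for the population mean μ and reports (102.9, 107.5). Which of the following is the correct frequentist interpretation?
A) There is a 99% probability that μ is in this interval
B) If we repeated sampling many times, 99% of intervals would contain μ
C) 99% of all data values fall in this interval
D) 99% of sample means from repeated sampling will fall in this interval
B

A) Wrong — μ is fixed; the randomness lives in the interval, not in μ.
B) Correct — this is the frequentist long-run coverage interpretation.
C) Wrong — a CI is about the parameter μ, not individual data values.
D) Wrong — coverage applies to intervals containing μ, not to future x̄ values.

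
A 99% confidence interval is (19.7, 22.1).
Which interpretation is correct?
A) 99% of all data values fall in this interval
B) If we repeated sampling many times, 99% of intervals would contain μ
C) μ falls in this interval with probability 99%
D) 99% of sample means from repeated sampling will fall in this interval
B

A) Wrong — a CI is about the parameter μ, not individual data values.
B) Correct — this is the frequentist long-run coverage interpretation.
C) Wrong — μ is fixed; the randomness lives in the interval, not in μ.
D) Wrong — coverage applies to intervals containing μ, not to future x̄ values.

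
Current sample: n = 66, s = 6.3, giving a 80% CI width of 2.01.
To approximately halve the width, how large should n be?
n ≈ 264

CI width ∝ 1/√n
To reduce width by factor 2, need √n to grow by 2 → need 2² = 4 times as many samples.

Current: n = 66, width = 2.01
New: n = 264, width ≈ 1.00

Width reduced by factor of 2.01/1.00 = 2.01.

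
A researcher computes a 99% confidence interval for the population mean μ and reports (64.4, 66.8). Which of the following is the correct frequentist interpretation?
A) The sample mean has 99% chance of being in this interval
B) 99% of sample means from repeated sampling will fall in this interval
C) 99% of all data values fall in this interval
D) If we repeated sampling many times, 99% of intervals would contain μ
D

A) Wrong — x̄ is observed and sits in the interval by construction.
B) Wrong — coverage applies to intervals containing μ, not to future x̄ values.
C) Wrong — a CI is about the parameter μ, not individual data values.
D) Correct — this is the frequentist long-run coverage interpretation.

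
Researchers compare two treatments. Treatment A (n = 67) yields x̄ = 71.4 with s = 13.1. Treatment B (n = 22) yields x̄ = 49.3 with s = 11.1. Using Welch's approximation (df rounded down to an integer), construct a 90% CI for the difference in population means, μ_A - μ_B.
(17.29, 26.91)

Difference: x̄₁ - x̄₂ = 22.10
SE = √(s₁²/n₁ + s₂²/n₂) = √(13.1²/67 + 11.1²/22) = 2.8569
df = 41.82 → 41 (Welch–Satterthwaite, rounded down)
t* = 1.683

CI: 22.10 ± 1.683 · 2.8569 = 22.10 ± 4.81 = (17.29, 26.91)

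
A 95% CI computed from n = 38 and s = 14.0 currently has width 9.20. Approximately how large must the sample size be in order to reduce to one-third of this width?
n ≈ 342

CI width ∝ 1/√n
To reduce width by factor 3, need √n to grow by 3 → need 3² = 9 times as many samples.

Current: n = 38, width = 9.20
New: n = 342, width ≈ 2.98

Width reduced by factor of 9.20/2.98 = 3.09.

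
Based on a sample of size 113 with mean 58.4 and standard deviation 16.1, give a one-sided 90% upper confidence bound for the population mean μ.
μ ≤ 60.35

Upper bound (one-sided):
t* = 1.289 (one-sided for 90%)
Upper bound = x̄ + t* · s/√n = 58.4 + 1.289 · 16.1/√113 = 60.35

We are 90% confident that μ ≤ 60.35.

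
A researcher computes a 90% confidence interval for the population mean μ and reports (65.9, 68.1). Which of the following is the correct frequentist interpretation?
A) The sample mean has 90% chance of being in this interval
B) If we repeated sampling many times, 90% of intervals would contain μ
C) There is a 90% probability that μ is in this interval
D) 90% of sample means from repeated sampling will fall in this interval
B

A) Wrong — x̄ is observed and sits in the interval by construction.
B) Correct — this is the frequentist long-run coverage interpretation.
C) Wrong — μ is fixed; the randomness lives in the interval, not in μ.
D) Wrong — coverage applies to intervals containing μ, not to future x̄ values.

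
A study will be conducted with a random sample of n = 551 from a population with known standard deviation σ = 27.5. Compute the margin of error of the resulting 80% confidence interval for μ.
Margin of error = 1.50

Margin of error = z* · σ/√n
= 1.282 · 27.5/√551
= 1.282 · 27.5/23.4734
= 1.50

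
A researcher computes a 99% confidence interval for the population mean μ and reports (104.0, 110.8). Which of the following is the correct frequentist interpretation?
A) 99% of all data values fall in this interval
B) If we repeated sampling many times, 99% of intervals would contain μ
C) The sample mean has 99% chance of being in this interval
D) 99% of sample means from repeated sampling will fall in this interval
B

A) Wrong — a CI is about the parameter μ, not individual data values.
B) Correct — this is the frequentist long-run coverage interpretation.
C) Wrong — x̄ is observed and sits in the interval by construction.
D) Wrong — coverage applies to intervals containing μ, not to future x̄ values.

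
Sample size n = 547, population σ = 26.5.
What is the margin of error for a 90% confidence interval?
Margin of error = 1.86

Margin of error = z* · σ/√n
= 1.645 · 26.5/√547
= 1.645 · 26.5/23.3880
= 1.86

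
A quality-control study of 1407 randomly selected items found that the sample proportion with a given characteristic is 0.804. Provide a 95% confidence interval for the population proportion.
(0.783, 0.825)

Proportion CI:
SE = √(p̂(1-p̂)/n) = √(0.804 · 0.196 / 1407) = 0.01058

z* = 1.960
Margin = z* · SE = 1.960 · 0.01058 = 0.0207

CI: 0.804 ± 0.0207 = (0.783, 0.825)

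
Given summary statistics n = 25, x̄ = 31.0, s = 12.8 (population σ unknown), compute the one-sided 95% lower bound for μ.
μ ≥ 26.62

Lower bound (one-sided):
t* = 1.711 (one-sided for 95%)
Lower bound = x̄ - t* · s/√n = 31.0 - 1.711 · 12.8/√25 = 26.62

We are 95% confident that μ ≥ 26.62.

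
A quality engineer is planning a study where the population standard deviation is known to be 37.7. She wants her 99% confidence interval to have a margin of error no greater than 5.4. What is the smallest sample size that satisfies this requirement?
n ≥ 324

For margin E ≤ 5.4:
n ≥ (z* · σ / E)²
n ≥ (2.576 · 37.7 / 5.4)²
n ≥ 323.43

Minimum n = 324 (rounding up)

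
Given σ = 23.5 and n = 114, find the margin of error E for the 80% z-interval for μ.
Margin of error = 2.82

Margin of error = z* · σ/√n
= 1.282 · 23.5/√114
= 1.282 · 23.5/10.6771
= 2.82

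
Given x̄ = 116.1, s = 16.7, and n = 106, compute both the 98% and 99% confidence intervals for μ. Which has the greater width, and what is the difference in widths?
99% CI is wider by 0.85

df = 105
98% CI: t* = 2.362, (112.27, 119.93), width = 2 · t* · s/√n = 7.66
99% CI: t* = 2.623, (111.85, 120.35), width = 2 · t* · s/√n = 8.51

The 99% CI is wider by 8.51 - 7.66 = 0.85.
Higher confidence requires a wider interval.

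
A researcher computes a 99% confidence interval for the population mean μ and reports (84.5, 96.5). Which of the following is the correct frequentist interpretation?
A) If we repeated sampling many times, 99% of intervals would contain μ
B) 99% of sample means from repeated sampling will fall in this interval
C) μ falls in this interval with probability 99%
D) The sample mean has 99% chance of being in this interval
A

A) Correct — this is the frequentist long-run coverage interpretation.
B) Wrong — coverage applies to intervals containing μ, not to future x̄ values.
C) Wrong — μ is fixed; the randomness lives in the interval, not in μ.
D) Wrong — x̄ is observed and sits in the interval by construction.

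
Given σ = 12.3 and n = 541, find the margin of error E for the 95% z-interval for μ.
Margin of error = 1.04

Margin of error = z* · σ/√n
= 1.960 · 12.3/√541
= 1.960 · 12.3/23.2594
= 1.04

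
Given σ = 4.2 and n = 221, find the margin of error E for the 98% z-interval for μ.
Margin of error = 0.66

Margin of error = z* · σ/√n
= 2.326 · 4.2/√221
= 2.326 · 4.2/14.8661
= 0.66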